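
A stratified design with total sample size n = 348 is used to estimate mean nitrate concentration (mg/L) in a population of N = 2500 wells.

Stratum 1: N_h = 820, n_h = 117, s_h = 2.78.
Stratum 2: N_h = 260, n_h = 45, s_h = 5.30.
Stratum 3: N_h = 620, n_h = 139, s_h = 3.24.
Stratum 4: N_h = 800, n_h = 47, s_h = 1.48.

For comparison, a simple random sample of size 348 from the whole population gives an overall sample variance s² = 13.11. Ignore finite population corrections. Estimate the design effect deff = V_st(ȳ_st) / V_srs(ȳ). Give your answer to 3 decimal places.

deff ≈ 0.618

V̂(ȳ_st) = Σ W_h² s_h²/n_h, with W_h = N_h/N and N = 2500:
  stratum 1: (820/2500)²·2.78²/117 = 0.00710643
  stratum 2: (260/2500)²·5.30²/45 = 0.00675159
  stratum 3: (620/2500)²·3.24²/139 = 0.00464492
  stratum 4: (800/2500)²·1.48²/47 = 0.00477228
V_st = 0.0232752
V_srs = s²/n = 13.11/348 = 0.0376724
deff = V_st / V_srs = 0.0232752/0.0376724 = 0.6178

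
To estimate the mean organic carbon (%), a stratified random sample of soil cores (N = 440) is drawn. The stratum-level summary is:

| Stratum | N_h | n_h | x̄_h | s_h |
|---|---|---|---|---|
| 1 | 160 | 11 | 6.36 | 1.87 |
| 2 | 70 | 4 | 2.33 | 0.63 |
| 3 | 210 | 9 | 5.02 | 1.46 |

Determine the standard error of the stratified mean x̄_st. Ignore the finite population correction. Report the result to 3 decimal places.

SE(x̄_st) ≈ 0.314

V̂(x̄_st) = Σ W_h² s_h²/n_h, with W_h = N_h/N and N = 440:
  stratum 1: (160/440)²·1.87²/11 = 0.0420364
  stratum 2: (70/440)²·0.63²/4 = 0.00251138
  stratum 3: (210/440)²·1.46²/9 = 0.0539506
V̂(x̄_st) = 0.0984984
SE(x̄_st) = √0.0984984 = 0.313844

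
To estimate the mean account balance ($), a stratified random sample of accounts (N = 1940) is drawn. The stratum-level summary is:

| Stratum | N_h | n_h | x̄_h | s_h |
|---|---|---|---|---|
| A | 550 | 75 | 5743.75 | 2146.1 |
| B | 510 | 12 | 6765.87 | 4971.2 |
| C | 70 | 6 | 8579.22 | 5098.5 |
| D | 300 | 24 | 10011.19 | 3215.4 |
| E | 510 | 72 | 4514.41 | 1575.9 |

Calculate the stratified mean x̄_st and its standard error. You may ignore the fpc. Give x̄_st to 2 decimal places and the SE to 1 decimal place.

x̄_st = Σ W_h x̄_h = (550·5743.75 + 510·6765.87 + 70·8579.22 + 300·10011.19 + 510·4514.41)/1940 = 6451.49881
V̂(x̄_st) = Σ W_h² s_h²/n_h, with W_h = N_h/N and N = 1940:
  stratum A: (550/1940)²·2146.1²/75 = 4935.83
  stratum B: (510/1940)²·4971.2²/12 = 142324
  stratum C: (70/1940)²·5098.5²/6 = 5640.61
  stratum D: (300/1940)²·3215.4²/24 = 10301.4
  stratum E: (510/1940)²·1575.9²/72 = 2383.76
V̂(x̄_st) = 165586
SE(x̄_st) = √165586 = 406.922

x̄_st ≈ 6451.50, SE ≈ 406.9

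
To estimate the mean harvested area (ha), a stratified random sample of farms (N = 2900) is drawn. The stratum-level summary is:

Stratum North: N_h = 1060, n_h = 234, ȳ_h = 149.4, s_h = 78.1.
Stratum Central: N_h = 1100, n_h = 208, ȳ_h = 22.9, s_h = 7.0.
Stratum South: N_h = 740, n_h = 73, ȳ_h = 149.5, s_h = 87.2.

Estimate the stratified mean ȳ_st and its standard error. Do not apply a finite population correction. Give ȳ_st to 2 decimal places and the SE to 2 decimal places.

ȳ_st = Σ W_h ȳ_h = (1060·149.4 + 1100·22.9 + 740·149.5)/2900 = 101.44276
V̂(ȳ_st) = Σ W_h² s_h²/n_h, with W_h = N_h/N and N = 2900:
  stratum North: (1060/2900)²·78.1²/234 = 3.48259
  stratum Central: (1100/2900)²·7.0²/208 = 0.0338939
  stratum South: (740/2900)²·87.2²/73 = 6.78231
V̂(ȳ_st) = 10.2988
SE(ȳ_st) = √10.2988 = 3.20917

ȳ_st ≈ 101.44, SE ≈ 3.21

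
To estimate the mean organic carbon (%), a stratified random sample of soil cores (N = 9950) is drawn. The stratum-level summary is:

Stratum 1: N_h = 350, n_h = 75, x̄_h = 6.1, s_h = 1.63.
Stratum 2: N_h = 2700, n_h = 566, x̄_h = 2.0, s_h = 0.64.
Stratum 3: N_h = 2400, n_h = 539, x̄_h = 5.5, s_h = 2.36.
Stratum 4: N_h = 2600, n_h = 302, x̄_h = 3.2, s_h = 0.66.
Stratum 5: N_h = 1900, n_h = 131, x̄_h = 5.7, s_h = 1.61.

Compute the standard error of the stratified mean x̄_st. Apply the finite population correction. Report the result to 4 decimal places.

V̂(x̄_st) = Σ W_h² (1 − n_h/N_h) s_h²/n_h, with W_h = N_h/N and N = 9950:
  stratum 1: (350/9950)²·(1 − 75/350)·1.63²/75 = 3.44404e-05
  stratum 2: (2700/9950)²·(1 − 566/2700)·0.64²/566 = 4.21168e-05
  stratum 3: (2400/9950)²·(1 − 539/2400)·2.36²/539 = 0.000466173
  stratum 4: (2600/9950)²·(1 − 302/2600)·0.66²/302 = 8.70479e-05
  stratum 5: (1900/9950)²·(1 − 131/1900)·1.61²/131 = 0.000671762
V̂(x̄_st) = 0.00130154
SE(x̄_st) = √0.00130154 = 0.0360769

SE(x̄_st) ≈ 0.0361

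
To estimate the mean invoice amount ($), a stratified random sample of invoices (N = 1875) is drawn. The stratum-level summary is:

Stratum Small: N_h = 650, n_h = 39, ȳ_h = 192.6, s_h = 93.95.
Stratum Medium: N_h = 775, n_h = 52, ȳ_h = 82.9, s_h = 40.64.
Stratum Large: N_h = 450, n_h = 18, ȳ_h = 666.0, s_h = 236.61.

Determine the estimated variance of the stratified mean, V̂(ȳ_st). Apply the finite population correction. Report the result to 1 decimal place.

V̂(ȳ_st) ≈ 202.6

V̂(ȳ_st) = Σ W_h² (1 − n_h/N_h) s_h²/n_h, with W_h = N_h/N and N = 1875:
  stratum Small: (650/1875)²·(1 − 39/650)·93.95²/39 = 25.5671
  stratum Medium: (775/1875)²·(1 − 52/775)·40.64²/52 = 5.06223
  stratum Large: (450/1875)²·(1 − 18/450)·236.61²/18 = 171.984
V̂(ȳ_st) = 202.613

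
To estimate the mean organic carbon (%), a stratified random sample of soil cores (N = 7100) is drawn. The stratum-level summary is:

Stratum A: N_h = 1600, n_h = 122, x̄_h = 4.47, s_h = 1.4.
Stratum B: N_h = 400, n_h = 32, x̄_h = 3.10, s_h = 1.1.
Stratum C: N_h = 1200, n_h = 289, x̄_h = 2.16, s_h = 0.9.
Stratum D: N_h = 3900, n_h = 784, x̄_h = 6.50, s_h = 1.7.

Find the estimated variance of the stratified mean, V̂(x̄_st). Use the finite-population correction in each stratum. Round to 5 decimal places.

V̂(x̄_st) = Σ W_h² (1 − n_h/N_h) s_h²/n_h, with W_h = N_h/N and N = 7100:
  stratum A: (1600/7100)²·(1 − 122/1600)·1.4²/122 = 0.000753657
  stratum B: (400/7100)²·(1 − 32/400)·1.1²/32 = 0.000110415
  stratum C: (1200/7100)²·(1 − 289/1200)·0.9²/289 = 6.07813e-05
  stratum D: (3900/7100)²·(1 − 784/3900)·1.7²/784 = 0.000888643
V̂(x̄_st) = 0.0018135

V̂(x̄_st) ≈ 0.00181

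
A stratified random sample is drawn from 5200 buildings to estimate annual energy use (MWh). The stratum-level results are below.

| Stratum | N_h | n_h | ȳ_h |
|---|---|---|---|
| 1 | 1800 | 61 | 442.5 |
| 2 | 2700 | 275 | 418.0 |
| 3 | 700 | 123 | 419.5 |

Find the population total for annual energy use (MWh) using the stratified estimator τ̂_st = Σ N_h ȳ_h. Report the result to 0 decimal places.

τ̂_st = Σ N_h ȳ_h = 1800·442.5 + 2700·418.0 + 700·419.5 = 2218750

τ̂_st ≈ 2218750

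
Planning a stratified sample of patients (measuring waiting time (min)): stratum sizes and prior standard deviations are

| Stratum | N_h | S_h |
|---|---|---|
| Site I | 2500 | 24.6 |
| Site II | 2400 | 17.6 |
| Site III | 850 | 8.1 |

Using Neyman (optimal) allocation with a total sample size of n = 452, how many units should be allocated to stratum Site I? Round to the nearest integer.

Neyman allocation: n_h = n · N_h S_h / Σ N_i S_i, with n = 452.
  stratum Site I: N_h·S_h = 2500·24.6 = 61500.00
  stratum Site II: N_h·S_h = 2400·17.6 = 42240.00
  stratum Site III: N_h·S_h = 850·8.1 = 6885.00
Σ N_h S_h = 110625.00
n for stratum Site I = 452·61500.00/110625.00 = 251.281 → 251

251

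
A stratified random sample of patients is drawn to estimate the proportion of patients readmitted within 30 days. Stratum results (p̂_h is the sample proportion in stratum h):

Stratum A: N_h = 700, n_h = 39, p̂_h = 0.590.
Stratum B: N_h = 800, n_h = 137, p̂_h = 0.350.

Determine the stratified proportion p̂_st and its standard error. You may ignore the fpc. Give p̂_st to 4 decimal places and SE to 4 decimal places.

N = 1500; stratum weights W_h = N_h/N.
p̂_st = Σ W_h p̂_h = (700·0.590 + 800·0.350)/1500 = 0.46200
V̂(p̂_st) = Σ W_h² p̂_h(1−p̂_h)/(n_h−1):
  stratum A: (700/1500)²·0.590·0.410/38 = 0.00138633
  stratum B: (800/1500)²·0.350·0.650/136 = 0.000475817
V̂(p̂_st) = 0.00186214; SE = √V̂ = 0.0431526

p̂_st ≈ 0.4620, SE ≈ 0.0432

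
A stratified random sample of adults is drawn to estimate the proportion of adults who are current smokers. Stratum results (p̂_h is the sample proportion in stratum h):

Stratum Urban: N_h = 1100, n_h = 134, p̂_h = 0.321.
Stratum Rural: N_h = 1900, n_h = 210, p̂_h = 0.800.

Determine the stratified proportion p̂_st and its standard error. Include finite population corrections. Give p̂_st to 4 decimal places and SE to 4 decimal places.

N = 3000; stratum weights W_h = N_h/N.
p̂_st = Σ W_h p̂_h = (1100·0.321 + 1900·0.800)/3000 = 0.62437
V̂(p̂_st) = Σ W_h² (1 − n_h/N_h) p̂_h(1−p̂_h)/(n_h−1):
  stratum Urban: (1100/3000)²·(1 − 134/1100)·0.321·0.679/133 = 0.000193486
  stratum Rural: (1900/3000)²·(1 − 210/1900)·0.800·0.200/209 = 0.000273131
V̂(p̂_st) = 0.000466618; SE = √V̂ = 0.0216013

p̂_st ≈ 0.6244, SE ≈ 0.0216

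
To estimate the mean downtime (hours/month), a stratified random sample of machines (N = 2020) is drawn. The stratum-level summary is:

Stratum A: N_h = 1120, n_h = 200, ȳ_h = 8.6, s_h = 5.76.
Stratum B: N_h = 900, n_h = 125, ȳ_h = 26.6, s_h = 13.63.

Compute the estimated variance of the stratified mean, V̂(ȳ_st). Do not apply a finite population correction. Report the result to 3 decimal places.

V̂(ȳ_st) = Σ W_h² s_h²/n_h, with W_h = N_h/N and N = 2020:
  stratum A: (1120/2020)²·5.76²/200 = 0.0509974
  stratum B: (900/2020)²·13.63²/125 = 0.295029
V̂(ȳ_st) = 0.346026

V̂(ȳ_st) ≈ 0.346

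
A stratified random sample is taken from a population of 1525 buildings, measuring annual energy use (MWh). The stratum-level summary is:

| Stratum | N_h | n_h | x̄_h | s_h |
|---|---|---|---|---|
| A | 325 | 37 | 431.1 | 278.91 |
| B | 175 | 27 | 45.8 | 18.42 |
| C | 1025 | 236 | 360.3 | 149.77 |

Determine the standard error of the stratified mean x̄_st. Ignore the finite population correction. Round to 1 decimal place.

V̂(x̄_st) = Σ W_h² s_h²/n_h, with W_h = N_h/N and N = 1525:
  stratum A: (325/1525)²·278.91²/37 = 95.489
  stratum B: (175/1525)²·18.42²/27 = 0.165482
  stratum C: (1025/1525)²·149.77²/236 = 42.9384
V̂(x̄_st) = 138.593
SE(x̄_st) = √138.593 = 11.7725

SE(x̄_st) ≈ 11.8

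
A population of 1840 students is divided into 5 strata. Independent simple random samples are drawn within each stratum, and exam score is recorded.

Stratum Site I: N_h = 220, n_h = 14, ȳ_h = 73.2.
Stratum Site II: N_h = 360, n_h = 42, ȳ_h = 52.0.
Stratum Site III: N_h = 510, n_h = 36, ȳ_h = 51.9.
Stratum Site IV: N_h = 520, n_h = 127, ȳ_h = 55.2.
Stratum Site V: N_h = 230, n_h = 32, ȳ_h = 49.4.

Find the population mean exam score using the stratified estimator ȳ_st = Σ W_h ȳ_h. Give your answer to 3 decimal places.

N = Σ N_h = 1840. Stratum weights W_h = N_h/N.
ȳ_st = (220·73.2 + 360·52.0 + 510·51.9 + 520·55.2 + 230·49.4) / 1840 = 55.08641

ȳ_st ≈ 55.086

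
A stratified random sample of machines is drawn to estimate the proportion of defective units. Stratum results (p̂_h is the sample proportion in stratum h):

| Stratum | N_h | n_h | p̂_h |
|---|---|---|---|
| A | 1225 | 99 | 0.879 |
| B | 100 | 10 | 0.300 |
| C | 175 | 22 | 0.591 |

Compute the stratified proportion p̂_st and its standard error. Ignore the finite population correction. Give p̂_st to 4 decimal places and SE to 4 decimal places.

N = 1500; stratum weights W_h = N_h/N.
p̂_st = Σ W_h p̂_h = (1225·0.879 + 100·0.300 + 175·0.591)/1500 = 0.80680
V̂(p̂_st) = Σ W_h² p̂_h(1−p̂_h)/(n_h−1):
  stratum A: (1225/1500)²·0.879·0.121/98 = 0.000723832
  stratum B: (100/1500)²·0.300·0.700/9 = 0.000103704
  stratum C: (175/1500)²·0.591·0.409/21 = 0.00015667
V̂(p̂_st) = 0.000984206; SE = √V̂ = 0.031372

p̂_st ≈ 0.8068, SE ≈ 0.0314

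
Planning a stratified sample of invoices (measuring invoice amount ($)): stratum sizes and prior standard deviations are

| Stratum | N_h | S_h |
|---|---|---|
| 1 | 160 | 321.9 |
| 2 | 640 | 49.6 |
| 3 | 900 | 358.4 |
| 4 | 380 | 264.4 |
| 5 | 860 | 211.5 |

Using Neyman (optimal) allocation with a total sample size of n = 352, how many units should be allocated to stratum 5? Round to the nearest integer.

Neyman allocation: n_h = n · N_h S_h / Σ N_i S_i, with n = 352.
  stratum 1: N_h·S_h = 160·321.9 = 51504.00
  stratum 2: N_h·S_h = 640·49.6 = 31744.00
  stratum 3: N_h·S_h = 900·358.4 = 322560.00
  stratum 4: N_h·S_h = 380·264.4 = 100472.00
  stratum 5: N_h·S_h = 860·211.5 = 181890.00
Σ N_h S_h = 688170.00
n for stratum 5 = 352·181890.00/688170.00 = 93.037 → 93

93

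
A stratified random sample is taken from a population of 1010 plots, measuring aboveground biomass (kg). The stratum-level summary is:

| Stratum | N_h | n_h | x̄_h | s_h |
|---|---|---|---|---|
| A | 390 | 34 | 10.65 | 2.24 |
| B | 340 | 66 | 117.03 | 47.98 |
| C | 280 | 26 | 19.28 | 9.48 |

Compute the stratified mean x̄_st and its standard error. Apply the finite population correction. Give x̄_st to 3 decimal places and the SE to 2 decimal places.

x̄_st ≈ 48.854, SE ≈ 1.86

x̄_st = Σ W_h x̄_h = (390·10.65 + 340·117.03 + 280·19.28)/1010 = 48.85356
V̂(x̄_st) = Σ W_h² (1 − n_h/N_h) s_h²/n_h, with W_h = N_h/N and N = 1010:
  stratum A: (390/1010)²·(1 − 34/390)·2.24²/34 = 0.0200858
  stratum B: (340/1010)²·(1 − 66/340)·47.98²/66 = 3.18539
  stratum C: (280/1010)²·(1 − 26/280)·9.48²/26 = 0.240986
V̂(x̄_st) = 3.44647
SE(x̄_st) = √3.44647 = 1.85647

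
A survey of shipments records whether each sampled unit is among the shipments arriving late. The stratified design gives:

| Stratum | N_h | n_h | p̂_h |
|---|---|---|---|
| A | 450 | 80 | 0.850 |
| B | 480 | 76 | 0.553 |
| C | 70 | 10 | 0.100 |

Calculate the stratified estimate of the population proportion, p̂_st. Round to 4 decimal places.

N = 1000; stratum weights W_h = N_h/N.
p̂_st = Σ W_h p̂_h = (450·0.850 + 480·0.553 + 70·0.100)/1000 = 0.65494

p̂_st ≈ 0.6549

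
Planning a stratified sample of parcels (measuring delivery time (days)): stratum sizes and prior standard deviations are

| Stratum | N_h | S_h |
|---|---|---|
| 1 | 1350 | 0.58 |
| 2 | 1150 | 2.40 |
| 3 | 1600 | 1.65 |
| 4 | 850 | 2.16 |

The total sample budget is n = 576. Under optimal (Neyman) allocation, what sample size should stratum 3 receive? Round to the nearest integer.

190

Neyman allocation: n_h = n · N_h S_h / Σ N_i S_i, with n = 576.
  stratum 1: N_h·S_h = 1350·0.58 = 783.00
  stratum 2: N_h·S_h = 1150·2.40 = 2760.00
  stratum 3: N_h·S_h = 1600·1.65 = 2640.00
  stratum 4: N_h·S_h = 850·2.16 = 1836.00
Σ N_h S_h = 8019.00
n for stratum 3 = 576·2640.00/8019.00 = 189.630 → 190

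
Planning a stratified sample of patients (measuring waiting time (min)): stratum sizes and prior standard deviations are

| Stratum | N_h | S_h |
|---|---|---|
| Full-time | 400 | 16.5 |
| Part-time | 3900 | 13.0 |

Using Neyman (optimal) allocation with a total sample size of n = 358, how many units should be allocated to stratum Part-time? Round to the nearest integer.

317

Neyman allocation: n_h = n · N_h S_h / Σ N_i S_i, with n = 358.
  stratum Full-time: N_h·S_h = 400·16.5 = 6600.00
  stratum Part-time: N_h·S_h = 3900·13.0 = 50700.00
Σ N_h S_h = 57300.00
n for stratum Part-time = 358·50700.00/57300.00 = 316.764 → 317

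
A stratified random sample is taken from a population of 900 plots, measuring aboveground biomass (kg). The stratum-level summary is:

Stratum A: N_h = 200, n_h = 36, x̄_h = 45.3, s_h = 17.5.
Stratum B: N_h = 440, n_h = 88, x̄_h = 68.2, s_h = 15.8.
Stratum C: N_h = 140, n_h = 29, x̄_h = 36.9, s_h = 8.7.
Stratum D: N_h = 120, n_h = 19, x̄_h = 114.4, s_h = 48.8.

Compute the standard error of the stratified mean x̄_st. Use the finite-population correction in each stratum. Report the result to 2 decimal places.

V̂(x̄_st) = Σ W_h² (1 − n_h/N_h) s_h²/n_h, with W_h = N_h/N and N = 900:
  stratum A: (200/900)²·(1 − 36/200)·17.5²/36 = 0.344479
  stratum B: (440/900)²·(1 − 88/440)·15.8²/88 = 0.542428
  stratum C: (140/900)²·(1 − 29/140)·8.7²/29 = 0.0500733
  stratum D: (120/900)²·(1 − 19/120)·48.8²/19 = 1.87544
V̂(x̄_st) = 2.81242
SE(x̄_st) = √2.81242 = 1.67703

SE(x̄_st) ≈ 1.68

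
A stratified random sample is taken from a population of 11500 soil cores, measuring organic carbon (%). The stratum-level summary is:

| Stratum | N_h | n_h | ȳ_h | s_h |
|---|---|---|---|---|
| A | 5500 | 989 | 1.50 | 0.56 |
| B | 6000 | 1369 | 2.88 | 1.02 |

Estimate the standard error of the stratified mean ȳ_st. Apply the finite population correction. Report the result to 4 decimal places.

SE(ȳ_st) ≈ 0.0148

V̂(ȳ_st) = Σ W_h² (1 − n_h/N_h) s_h²/n_h, with W_h = N_h/N and N = 11500:
  stratum A: (5500/11500)²·(1 − 989/5500)·0.56²/989 = 5.94867e-05
  stratum B: (6000/11500)²·(1 − 1369/6000)·1.02²/1369 = 0.000159671
V̂(ȳ_st) = 0.000219158
SE(ȳ_st) = √0.000219158 = 0.014804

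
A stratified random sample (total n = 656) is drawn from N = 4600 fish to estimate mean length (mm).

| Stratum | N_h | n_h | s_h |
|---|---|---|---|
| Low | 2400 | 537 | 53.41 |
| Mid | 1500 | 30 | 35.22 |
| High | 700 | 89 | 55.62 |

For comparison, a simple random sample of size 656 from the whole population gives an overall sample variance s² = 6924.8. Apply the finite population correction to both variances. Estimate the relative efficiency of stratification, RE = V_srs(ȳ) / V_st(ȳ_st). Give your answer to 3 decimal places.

V̂(ȳ_st) = Σ W_h² (1 − n_h/N_h) s_h²/n_h, with W_h = N_h/N and N = 4600:
  stratum Low: (2400/4600)²·(1 − 537/2400)·53.41²/537 = 1.12248
  stratum Mid: (1500/4600)²·(1 − 30/1500)·35.22²/30 = 4.30874
  stratum High: (700/4600)²·(1 − 89/700)·55.62²/89 = 0.70258
V_st = 6.1338
V_srs = (1 − 656/4600)·6924.8/656 = 9.05071
Relative efficiency = V_srs / V_st = 9.05071/6.1338 = 1.4755

RE ≈ 1.476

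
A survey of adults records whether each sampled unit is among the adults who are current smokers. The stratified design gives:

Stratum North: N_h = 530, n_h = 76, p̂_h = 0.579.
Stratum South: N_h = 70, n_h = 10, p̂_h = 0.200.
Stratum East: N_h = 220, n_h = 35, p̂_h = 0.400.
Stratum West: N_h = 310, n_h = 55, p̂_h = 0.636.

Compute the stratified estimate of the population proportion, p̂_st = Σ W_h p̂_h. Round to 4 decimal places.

p̂_st ≈ 0.5363

N = 1130; stratum weights W_h = N_h/N.
p̂_st = Σ W_h p̂_h = (530·0.579 + 70·0.200 + 220·0.400 + 310·0.636)/1130 = 0.53631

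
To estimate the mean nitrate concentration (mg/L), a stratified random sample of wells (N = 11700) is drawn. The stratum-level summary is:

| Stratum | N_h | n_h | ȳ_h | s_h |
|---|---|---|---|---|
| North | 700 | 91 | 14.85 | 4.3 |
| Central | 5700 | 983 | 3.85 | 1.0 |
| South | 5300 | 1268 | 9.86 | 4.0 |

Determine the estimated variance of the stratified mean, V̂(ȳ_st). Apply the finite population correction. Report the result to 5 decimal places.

V̂(ȳ_st) = Σ W_h² (1 − n_h/N_h) s_h²/n_h, with W_h = N_h/N and N = 11700:
  stratum North: (700/11700)²·(1 − 91/700)·4.3²/91 = 0.00063276
  stratum Central: (5700/11700)²·(1 − 983/5700)·1.0²/983 = 0.000199809
  stratum South: (5300/11700)²·(1 − 1268/5300)·4.0²/1268 = 0.00196981
V̂(ȳ_st) = 0.00280238

V̂(ȳ_st) ≈ 0.00280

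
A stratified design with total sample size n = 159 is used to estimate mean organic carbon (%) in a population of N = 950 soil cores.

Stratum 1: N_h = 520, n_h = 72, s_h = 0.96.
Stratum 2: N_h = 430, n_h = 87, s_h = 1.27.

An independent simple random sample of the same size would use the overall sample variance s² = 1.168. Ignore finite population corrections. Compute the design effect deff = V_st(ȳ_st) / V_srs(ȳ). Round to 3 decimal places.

V̂(ȳ_st) = Σ W_h² s_h²/n_h, with W_h = N_h/N and N = 950:
  stratum 1: (520/950)²·0.96²/72 = 0.00383504
  stratum 2: (430/950)²·1.27²/87 = 0.0037982
V_st = 0.00763324
V_srs = s²/n = 1.168/159 = 0.00734591
deff = V_st / V_srs = 0.00763324/0.00734591 = 1.0391

deff ≈ 1.039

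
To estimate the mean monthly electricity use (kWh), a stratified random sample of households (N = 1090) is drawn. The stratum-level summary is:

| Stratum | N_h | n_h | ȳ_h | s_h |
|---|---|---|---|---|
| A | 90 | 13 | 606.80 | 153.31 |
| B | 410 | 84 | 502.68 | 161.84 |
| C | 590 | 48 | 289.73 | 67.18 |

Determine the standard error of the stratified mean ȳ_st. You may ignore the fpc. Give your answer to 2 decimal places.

SE(ȳ_st) ≈ 9.16

V̂(ȳ_st) = Σ W_h² s_h²/n_h, with W_h = N_h/N and N = 1090:
  stratum A: (90/1090)²·153.31²/13 = 12.3262
  stratum B: (410/1090)²·161.84²/84 = 44.1171
  stratum C: (590/1090)²·67.18²/48 = 27.548
V̂(ȳ_st) = 83.9913
SE(ȳ_st) = √83.9913 = 9.16468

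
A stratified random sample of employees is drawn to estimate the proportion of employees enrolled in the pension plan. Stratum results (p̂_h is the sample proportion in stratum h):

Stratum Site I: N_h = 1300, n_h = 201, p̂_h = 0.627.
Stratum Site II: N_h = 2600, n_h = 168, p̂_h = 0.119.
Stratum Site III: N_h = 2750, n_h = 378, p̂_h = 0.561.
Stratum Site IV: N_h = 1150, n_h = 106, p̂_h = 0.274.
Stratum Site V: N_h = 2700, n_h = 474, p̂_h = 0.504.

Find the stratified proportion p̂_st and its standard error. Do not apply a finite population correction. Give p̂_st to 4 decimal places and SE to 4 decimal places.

p̂_st ≈ 0.4136, SE ≈ 0.0126

N = 10500; stratum weights W_h = N_h/N.
p̂_st = Σ W_h p̂_h = (1300·0.627 + 2600·0.119 + 2750·0.561 + 1150·0.274 + 2700·0.504)/10500 = 0.41363
V̂(p̂_st) = Σ W_h² p̂_h(1−p̂_h)/(n_h−1):
  stratum Site I: (1300/10500)²·0.627·0.373/200 = 1.79248e-05
  stratum Site II: (2600/10500)²·0.119·0.881/167 = 3.84924e-05
  stratum Site III: (2750/10500)²·0.561·0.439/377 = 4.48098e-05
  stratum Site IV: (1150/10500)²·0.274·0.726/105 = 2.27256e-05
  stratum Site V: (2700/10500)²·0.504·0.496/473 = 3.49462e-05
V̂(p̂_st) = 0.000158899; SE = √V̂ = 0.0126055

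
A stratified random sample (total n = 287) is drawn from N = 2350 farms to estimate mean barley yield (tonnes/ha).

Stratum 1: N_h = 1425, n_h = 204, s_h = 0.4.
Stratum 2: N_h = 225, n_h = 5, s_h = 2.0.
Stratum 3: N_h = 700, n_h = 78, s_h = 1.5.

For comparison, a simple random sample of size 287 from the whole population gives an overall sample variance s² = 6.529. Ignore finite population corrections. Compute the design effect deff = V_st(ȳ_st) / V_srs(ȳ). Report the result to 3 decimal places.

V̂(ȳ_st) = Σ W_h² s_h²/n_h, with W_h = N_h/N and N = 2350:
  stratum 1: (1425/2350)²·0.4²/204 = 0.000288392
  stratum 2: (225/2350)²·2.0²/5 = 0.00733364
  stratum 3: (700/2350)²·1.5²/78 = 0.00255946
V_st = 0.0101815
V_srs = s²/n = 6.529/287 = 0.0227491
deff = V_st / V_srs = 0.0101815/0.0227491 = 0.4476

deff ≈ 0.448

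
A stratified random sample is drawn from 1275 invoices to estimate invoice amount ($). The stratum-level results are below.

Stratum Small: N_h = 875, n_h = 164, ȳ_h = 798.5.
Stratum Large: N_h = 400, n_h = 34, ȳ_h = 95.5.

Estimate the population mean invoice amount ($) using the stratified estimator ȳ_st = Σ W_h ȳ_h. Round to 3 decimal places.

ȳ_st ≈ 577.951

N = Σ N_h = 1275. Stratum weights W_h = N_h/N.
ȳ_st = (875·798.5 + 400·95.5) / 1275 = 577.95098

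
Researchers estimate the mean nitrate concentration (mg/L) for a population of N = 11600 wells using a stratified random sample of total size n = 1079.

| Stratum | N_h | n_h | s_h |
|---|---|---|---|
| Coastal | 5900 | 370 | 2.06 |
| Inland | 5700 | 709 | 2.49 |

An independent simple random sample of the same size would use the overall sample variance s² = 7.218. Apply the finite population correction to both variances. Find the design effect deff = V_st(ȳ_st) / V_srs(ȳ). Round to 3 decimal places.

V̂(ȳ_st) = Σ W_h² (1 − n_h/N_h) s_h²/n_h, with W_h = N_h/N and N = 11600:
  stratum Coastal: (5900/11600)²·(1 − 370/5900)·2.06²/370 = 0.00278095
  stratum Inland: (5700/11600)²·(1 − 709/5700)·2.49²/709 = 0.00184884
V_st = 0.00462979
V_srs = (1 − 1079/11600)·7.218/1079 = 0.00606729
deff = V_st / V_srs = 0.00462979/0.00606729 = 0.7631

deff ≈ 0.763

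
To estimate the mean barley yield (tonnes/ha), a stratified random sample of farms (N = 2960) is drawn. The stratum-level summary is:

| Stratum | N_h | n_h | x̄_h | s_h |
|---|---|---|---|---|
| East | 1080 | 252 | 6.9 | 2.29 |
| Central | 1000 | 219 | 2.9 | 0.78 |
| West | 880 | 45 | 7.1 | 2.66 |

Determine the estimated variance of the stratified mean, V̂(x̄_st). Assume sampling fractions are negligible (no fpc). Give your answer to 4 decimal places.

V̂(x̄_st) ≈ 0.0170

V̂(x̄_st) = Σ W_h² s_h²/n_h, with W_h = N_h/N and N = 2960:
  stratum East: (1080/2960)²·2.29²/252 = 0.00277035
  stratum Central: (1000/2960)²·0.78²/219 = 0.000317075
  stratum West: (880/2960)²·2.66²/45 = 0.0138974
V̂(x̄_st) = 0.0169848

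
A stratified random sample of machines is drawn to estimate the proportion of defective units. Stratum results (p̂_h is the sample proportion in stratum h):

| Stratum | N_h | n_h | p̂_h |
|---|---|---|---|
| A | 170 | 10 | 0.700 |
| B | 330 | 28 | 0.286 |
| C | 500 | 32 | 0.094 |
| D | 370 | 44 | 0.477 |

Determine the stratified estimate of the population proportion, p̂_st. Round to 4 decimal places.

p̂_st ≈ 0.3189

N = 1370; stratum weights W_h = N_h/N.
p̂_st = Σ W_h p̂_h = (170·0.700 + 330·0.286 + 500·0.094 + 370·0.477)/1370 = 0.31888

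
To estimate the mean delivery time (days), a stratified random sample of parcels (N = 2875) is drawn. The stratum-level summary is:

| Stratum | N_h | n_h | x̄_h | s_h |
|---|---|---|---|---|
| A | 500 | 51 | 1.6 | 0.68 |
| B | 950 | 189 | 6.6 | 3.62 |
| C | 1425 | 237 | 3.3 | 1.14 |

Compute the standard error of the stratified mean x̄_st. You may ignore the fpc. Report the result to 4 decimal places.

V̂(x̄_st) = Σ W_h² s_h²/n_h, with W_h = N_h/N and N = 2875:
  stratum A: (500/2875)²·0.68²/51 = 0.000274228
  stratum B: (950/2875)²·3.62²/189 = 0.00757054
  stratum C: (1425/2875)²·1.14²/237 = 0.00134715
V̂(x̄_st) = 0.00919192
SE(x̄_st) = √0.00919192 = 0.0958745

SE(x̄_st) ≈ 0.0959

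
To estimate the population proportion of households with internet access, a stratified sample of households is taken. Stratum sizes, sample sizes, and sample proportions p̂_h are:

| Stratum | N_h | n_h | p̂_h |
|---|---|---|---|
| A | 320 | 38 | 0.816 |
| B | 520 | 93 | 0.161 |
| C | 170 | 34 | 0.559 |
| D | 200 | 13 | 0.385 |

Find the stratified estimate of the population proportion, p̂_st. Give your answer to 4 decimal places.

N = 1210; stratum weights W_h = N_h/N.
p̂_st = Σ W_h p̂_h = (320·0.816 + 520·0.161 + 170·0.559 + 200·0.385)/1210 = 0.42717

p̂_st ≈ 0.4272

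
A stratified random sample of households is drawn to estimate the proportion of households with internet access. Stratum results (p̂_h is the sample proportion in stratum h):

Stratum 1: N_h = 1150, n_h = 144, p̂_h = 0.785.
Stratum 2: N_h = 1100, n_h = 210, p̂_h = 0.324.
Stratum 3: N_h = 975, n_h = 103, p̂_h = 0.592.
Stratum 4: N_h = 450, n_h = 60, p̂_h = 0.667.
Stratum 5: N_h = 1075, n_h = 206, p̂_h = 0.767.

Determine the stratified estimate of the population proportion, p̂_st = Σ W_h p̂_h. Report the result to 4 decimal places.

p̂_st ≈ 0.6234

N = 4750; stratum weights W_h = N_h/N.
p̂_st = Σ W_h p̂_h = (1150·0.785 + 1100·0.324 + 975·0.592 + 450·0.667 + 1075·0.767)/4750 = 0.62337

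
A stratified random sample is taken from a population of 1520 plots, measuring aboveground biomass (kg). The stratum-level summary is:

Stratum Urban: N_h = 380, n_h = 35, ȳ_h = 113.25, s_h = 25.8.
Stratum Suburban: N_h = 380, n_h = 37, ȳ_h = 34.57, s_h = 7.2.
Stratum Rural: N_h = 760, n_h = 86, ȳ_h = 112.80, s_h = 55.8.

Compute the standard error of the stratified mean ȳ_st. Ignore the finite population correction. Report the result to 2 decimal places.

SE(ȳ_st) ≈ 3.21

V̂(ȳ_st) = Σ W_h² s_h²/n_h, with W_h = N_h/N and N = 1520:
  stratum Urban: (380/1520)²·25.8²/35 = 1.18864
  stratum Suburban: (380/1520)²·7.2²/37 = 0.0875676
  stratum Rural: (760/1520)²·55.8²/86 = 9.05128
V̂(ȳ_st) = 10.3275
SE(ȳ_st) = √10.3275 = 3.21364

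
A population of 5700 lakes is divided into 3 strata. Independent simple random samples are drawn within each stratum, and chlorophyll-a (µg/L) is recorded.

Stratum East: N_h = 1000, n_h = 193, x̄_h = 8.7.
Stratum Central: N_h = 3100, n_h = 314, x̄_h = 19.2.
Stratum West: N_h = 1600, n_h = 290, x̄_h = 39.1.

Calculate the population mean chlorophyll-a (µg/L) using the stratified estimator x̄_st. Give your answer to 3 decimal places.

x̄_st ≈ 22.944

N = Σ N_h = 5700. Stratum weights W_h = N_h/N.
x̄_st = (1000·8.7 + 3100·19.2 + 1600·39.1) / 5700 = 22.94386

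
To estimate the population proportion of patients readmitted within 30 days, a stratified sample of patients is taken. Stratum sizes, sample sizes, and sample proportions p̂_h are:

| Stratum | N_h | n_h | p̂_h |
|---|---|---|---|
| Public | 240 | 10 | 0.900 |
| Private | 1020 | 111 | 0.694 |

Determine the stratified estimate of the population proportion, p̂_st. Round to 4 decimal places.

p̂_st ≈ 0.7332

N = 1260; stratum weights W_h = N_h/N.
p̂_st = Σ W_h p̂_h = (240·0.900 + 1020·0.694)/1260 = 0.73324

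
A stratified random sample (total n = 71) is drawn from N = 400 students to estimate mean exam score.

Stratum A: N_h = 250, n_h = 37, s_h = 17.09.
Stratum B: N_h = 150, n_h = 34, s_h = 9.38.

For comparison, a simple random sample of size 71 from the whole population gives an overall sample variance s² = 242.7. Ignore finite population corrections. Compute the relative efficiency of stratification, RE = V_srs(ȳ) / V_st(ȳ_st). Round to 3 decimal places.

RE ≈ 0.992

V̂(ȳ_st) = Σ W_h² s_h²/n_h, with W_h = N_h/N and N = 400:
  stratum A: (250/400)²·17.09²/37 = 3.08349
  stratum B: (150/400)²·9.38²/34 = 0.363906
V_st = 3.4474
V_srs = s²/n = 242.7/71 = 3.41831
Relative efficiency = V_srs / V_st = 3.41831/3.4474 = 0.9916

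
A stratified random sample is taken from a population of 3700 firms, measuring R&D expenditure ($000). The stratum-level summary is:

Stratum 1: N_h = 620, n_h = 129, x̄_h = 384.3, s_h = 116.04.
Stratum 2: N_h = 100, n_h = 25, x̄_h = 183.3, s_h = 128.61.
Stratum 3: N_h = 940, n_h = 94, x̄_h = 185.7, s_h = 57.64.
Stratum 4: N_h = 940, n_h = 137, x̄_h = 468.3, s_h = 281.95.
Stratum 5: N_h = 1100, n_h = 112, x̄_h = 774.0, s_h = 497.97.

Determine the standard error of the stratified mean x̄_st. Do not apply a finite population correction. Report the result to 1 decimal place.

V̂(x̄_st) = Σ W_h² s_h²/n_h, with W_h = N_h/N and N = 3700:
  stratum 1: (620/3700)²·116.04²/129 = 2.93093
  stratum 2: (100/3700)²·128.61²/25 = 0.483288
  stratum 3: (940/3700)²·57.64²/94 = 2.28125
  stratum 4: (940/3700)²·281.95²/137 = 37.4521
  stratum 5: (1100/3700)²·497.97²/112 = 195.691
V̂(x̄_st) = 238.838
SE(x̄_st) = √238.838 = 15.4544

SE(x̄_st) ≈ 15.5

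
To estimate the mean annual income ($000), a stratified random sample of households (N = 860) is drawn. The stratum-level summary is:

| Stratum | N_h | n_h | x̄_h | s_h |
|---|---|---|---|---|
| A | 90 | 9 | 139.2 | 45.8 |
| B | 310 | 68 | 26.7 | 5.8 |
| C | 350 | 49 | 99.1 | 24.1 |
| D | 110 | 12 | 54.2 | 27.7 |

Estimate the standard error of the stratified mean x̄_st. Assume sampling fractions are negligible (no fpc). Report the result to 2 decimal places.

SE(x̄_st) ≈ 2.37

V̂(x̄_st) = Σ W_h² s_h²/n_h, with W_h = N_h/N and N = 860:
  stratum A: (90/860)²·45.8²/9 = 2.55256
  stratum B: (310/860)²·5.8²/68 = 0.0642797
  stratum C: (350/860)²·24.1²/49 = 1.96326
  stratum D: (110/860)²·27.7²/12 = 1.04608
V̂(x̄_st) = 5.62618
SE(x̄_st) = √5.62618 = 2.37196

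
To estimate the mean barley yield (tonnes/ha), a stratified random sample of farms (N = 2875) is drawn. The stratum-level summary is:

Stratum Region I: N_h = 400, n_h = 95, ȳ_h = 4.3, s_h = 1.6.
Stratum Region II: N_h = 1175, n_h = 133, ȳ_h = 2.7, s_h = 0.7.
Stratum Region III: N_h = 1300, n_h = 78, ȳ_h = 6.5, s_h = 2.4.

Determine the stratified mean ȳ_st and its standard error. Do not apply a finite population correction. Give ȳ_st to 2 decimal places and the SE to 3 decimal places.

ȳ_st = Σ W_h ȳ_h = (400·4.3 + 1175·2.7 + 1300·6.5)/2875 = 4.64087
V̂(ȳ_st) = Σ W_h² s_h²/n_h, with W_h = N_h/N and N = 2875:
  stratum Region I: (400/2875)²·1.6²/95 = 0.000521628
  stratum Region II: (1175/2875)²·0.7²/133 = 0.000615382
  stratum Region III: (1300/2875)²·2.4²/78 = 0.0150987
V̂(ȳ_st) = 0.0162357
SE(ȳ_st) = √0.0162357 = 0.127419

ȳ_st ≈ 4.64, SE ≈ 0.127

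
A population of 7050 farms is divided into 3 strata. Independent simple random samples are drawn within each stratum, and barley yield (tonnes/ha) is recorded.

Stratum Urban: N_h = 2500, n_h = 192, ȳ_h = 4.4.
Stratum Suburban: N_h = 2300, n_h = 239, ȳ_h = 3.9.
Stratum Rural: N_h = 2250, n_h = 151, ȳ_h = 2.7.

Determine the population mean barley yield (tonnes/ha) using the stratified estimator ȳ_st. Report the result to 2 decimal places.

N = Σ N_h = 7050. Stratum weights W_h = N_h/N.
ȳ_st = (2500·4.4 + 2300·3.9 + 2250·2.7) / 7050 = 3.6943

ȳ_st ≈ 3.69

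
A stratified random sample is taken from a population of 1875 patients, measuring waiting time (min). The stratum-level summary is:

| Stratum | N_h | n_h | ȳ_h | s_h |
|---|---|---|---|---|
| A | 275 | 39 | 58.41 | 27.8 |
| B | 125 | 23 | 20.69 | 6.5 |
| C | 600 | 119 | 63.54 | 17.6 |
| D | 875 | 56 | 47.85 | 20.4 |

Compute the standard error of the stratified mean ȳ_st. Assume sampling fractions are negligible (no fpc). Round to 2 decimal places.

SE(ȳ_st) ≈ 1.52

V̂(ȳ_st) = Σ W_h² s_h²/n_h, with W_h = N_h/N and N = 1875:
  stratum A: (275/1875)²·27.8²/39 = 0.426273
  stratum B: (125/1875)²·6.5²/23 = 0.00816425
  stratum C: (600/1875)²·17.6²/119 = 0.26655
  stratum D: (875/1875)²·20.4²/56 = 1.6184
V̂(ȳ_st) = 2.31939
SE(ȳ_st) = √2.31939 = 1.52295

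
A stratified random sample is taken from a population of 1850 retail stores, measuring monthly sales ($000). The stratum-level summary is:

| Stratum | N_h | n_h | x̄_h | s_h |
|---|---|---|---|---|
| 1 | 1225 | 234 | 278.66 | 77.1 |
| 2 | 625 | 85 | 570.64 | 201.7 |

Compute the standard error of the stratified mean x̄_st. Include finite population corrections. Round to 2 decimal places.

V̂(x̄_st) = Σ W_h² (1 − n_h/N_h) s_h²/n_h, with W_h = N_h/N and N = 1850:
  stratum 1: (1225/1850)²·(1 − 234/1225)·77.1²/234 = 9.01071
  stratum 2: (625/1850)²·(1 − 85/625)·201.7²/85 = 47.198
V̂(x̄_st) = 56.2087
SE(x̄_st) = √56.2087 = 7.49724

SE(x̄_st) ≈ 7.50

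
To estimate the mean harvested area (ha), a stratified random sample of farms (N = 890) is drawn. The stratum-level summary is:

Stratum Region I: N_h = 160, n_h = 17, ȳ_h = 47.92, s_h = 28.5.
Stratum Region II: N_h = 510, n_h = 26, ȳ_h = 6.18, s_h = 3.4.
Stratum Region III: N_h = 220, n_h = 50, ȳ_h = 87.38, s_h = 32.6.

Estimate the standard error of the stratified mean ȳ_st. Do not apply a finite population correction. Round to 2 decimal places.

V̂(ȳ_st) = Σ W_h² s_h²/n_h, with W_h = N_h/N and N = 890:
  stratum Region I: (160/890)²·28.5²/17 = 1.54419
  stratum Region II: (510/890)²·3.4²/26 = 0.145997
  stratum Region III: (220/890)²·32.6²/50 = 1.29876
V̂(ȳ_st) = 2.98895
SE(ȳ_st) = √2.98895 = 1.72886

SE(ȳ_st) ≈ 1.73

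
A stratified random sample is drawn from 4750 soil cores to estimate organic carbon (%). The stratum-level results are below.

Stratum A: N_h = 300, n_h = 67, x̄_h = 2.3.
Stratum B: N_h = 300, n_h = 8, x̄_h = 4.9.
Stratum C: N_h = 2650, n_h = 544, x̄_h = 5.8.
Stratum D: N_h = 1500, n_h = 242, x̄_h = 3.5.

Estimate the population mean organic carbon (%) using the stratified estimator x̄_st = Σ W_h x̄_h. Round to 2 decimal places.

x̄_st ≈ 4.80

N = Σ N_h = 4750. Stratum weights W_h = N_h/N.
x̄_st = (300·2.3 + 300·4.9 + 2650·5.8 + 1500·3.5) / 4750 = 4.7958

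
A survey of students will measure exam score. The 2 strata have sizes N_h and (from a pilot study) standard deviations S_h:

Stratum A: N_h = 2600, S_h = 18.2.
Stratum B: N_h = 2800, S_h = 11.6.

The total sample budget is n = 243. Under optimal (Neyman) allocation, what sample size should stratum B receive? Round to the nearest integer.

99

Neyman allocation: n_h = n · N_h S_h / Σ N_i S_i, with n = 243.
  stratum A: N_h·S_h = 2600·18.2 = 47320.00
  stratum B: N_h·S_h = 2800·11.6 = 32480.00
Σ N_h S_h = 79800.00
n for stratum B = 243·32480.00/79800.00 = 98.905 → 99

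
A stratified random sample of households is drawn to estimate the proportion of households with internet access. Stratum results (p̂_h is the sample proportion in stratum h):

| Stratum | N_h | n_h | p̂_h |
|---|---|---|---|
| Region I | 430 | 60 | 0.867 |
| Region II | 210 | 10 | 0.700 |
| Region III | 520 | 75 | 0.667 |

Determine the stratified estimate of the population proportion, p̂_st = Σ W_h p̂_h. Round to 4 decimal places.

p̂_st ≈ 0.7471

N = 1160; stratum weights W_h = N_h/N.
p̂_st = Σ W_h p̂_h = (430·0.867 + 210·0.700 + 520·0.667)/1160 = 0.74711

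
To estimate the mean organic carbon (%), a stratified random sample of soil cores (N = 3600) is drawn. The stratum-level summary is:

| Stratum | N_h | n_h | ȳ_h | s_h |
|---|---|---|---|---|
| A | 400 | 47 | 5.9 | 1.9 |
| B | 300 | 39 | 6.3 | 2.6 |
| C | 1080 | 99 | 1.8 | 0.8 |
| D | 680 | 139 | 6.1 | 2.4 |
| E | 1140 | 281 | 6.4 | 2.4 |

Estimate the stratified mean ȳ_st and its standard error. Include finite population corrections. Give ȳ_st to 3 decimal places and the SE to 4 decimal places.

ȳ_st ≈ 4.899, SE ≈ 0.0717

ȳ_st = Σ W_h ȳ_h = (400·5.9 + 300·6.3 + 1080·1.8 + 680·6.1 + 1140·6.4)/3600 = 4.89944
V̂(ȳ_st) = Σ W_h² (1 − n_h/N_h) s_h²/n_h, with W_h = N_h/N and N = 3600:
  stratum A: (400/3600)²·(1 − 47/400)·1.9²/47 = 0.000836833
  stratum B: (300/3600)²·(1 − 39/300)·2.6²/39 = 0.00104722
  stratum C: (1080/3600)²·(1 − 99/1080)·0.8²/99 = 0.000528485
  stratum D: (680/3600)²·(1 − 139/680)·2.4²/139 = 0.00117627
  stratum E: (1140/3600)²·(1 − 281/1140)·2.4²/281 = 0.00154885
V̂(ȳ_st) = 0.00513766
SE(ȳ_st) = √0.00513766 = 0.0716775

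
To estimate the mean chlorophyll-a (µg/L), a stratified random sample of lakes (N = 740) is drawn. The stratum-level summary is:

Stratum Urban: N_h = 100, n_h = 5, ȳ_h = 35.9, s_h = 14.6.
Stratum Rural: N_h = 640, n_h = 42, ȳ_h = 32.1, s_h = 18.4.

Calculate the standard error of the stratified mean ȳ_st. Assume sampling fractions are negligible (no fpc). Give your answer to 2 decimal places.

SE(ȳ_st) ≈ 2.61

V̂(ȳ_st) = Σ W_h² s_h²/n_h, with W_h = N_h/N and N = 740:
  stratum Urban: (100/740)²·14.6²/5 = 0.778524
  stratum Rural: (640/740)²·18.4²/42 = 6.02952
V̂(ȳ_st) = 6.80805
SE(ȳ_st) = √6.80805 = 2.60922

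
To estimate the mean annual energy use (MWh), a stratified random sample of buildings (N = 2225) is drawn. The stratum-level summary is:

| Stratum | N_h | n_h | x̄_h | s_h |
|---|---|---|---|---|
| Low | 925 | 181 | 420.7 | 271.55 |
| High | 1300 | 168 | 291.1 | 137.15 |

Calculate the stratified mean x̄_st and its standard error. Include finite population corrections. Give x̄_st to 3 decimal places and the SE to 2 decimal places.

x̄_st = Σ W_h x̄_h = (925·420.7 + 1300·291.1)/2225 = 344.97865
V̂(x̄_st) = Σ W_h² (1 − n_h/N_h) s_h²/n_h, with W_h = N_h/N and N = 2225:
  stratum Low: (925/2225)²·(1 − 181/925)·271.55²/181 = 56.6338
  stratum High: (1300/2225)²·(1 − 168/1300)·137.15²/168 = 33.2822
V̂(x̄_st) = 89.916
SE(x̄_st) = √89.916 = 9.4824

x̄_st ≈ 344.979, SE ≈ 9.48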